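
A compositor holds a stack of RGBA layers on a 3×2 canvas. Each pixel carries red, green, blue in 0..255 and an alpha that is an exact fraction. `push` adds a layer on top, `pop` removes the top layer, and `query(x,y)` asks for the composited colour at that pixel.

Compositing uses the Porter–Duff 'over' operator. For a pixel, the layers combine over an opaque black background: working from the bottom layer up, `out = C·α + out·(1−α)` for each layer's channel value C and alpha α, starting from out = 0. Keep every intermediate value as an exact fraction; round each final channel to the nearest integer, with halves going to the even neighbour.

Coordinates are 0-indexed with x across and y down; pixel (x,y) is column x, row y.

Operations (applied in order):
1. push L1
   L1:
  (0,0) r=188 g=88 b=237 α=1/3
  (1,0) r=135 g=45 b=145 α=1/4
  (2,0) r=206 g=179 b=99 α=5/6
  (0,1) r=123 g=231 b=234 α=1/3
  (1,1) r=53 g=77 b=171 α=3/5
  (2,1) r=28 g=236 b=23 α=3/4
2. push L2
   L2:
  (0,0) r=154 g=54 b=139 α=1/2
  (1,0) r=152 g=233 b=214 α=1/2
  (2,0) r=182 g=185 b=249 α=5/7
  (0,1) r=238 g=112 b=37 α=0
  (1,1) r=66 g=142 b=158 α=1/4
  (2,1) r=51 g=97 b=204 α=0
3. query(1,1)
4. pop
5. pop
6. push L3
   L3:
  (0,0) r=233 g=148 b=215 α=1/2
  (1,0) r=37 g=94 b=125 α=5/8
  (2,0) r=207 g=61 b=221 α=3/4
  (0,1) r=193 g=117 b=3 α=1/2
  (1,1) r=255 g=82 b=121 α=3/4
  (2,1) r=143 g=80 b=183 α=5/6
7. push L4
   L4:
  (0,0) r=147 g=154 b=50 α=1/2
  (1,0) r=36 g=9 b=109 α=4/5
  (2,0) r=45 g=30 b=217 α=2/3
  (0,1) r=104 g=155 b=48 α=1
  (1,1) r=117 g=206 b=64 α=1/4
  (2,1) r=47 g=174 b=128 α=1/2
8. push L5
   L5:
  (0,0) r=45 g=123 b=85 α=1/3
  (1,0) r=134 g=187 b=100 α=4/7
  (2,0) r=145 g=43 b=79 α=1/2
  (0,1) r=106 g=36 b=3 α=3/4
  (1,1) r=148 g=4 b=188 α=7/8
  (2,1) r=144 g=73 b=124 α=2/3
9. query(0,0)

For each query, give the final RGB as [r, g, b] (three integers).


query (1,1) [L1,L2] — begin 0,0,0
+L1 (α=3/5) → [159/5, 231/5, 513/5]
+L2 (α=1/4) → [807/20, 1403/20, 2329/20]
= [40, 70, 116]

(0,0) stack=L3,L4,L5; from [0,0,0]:
+L3 (α=1/2) → [233/2, 74, 215/2]
+L4 (α=1/2) → [527/4, 114, 315/4]
+L5 (α=1/3) → [617/6, 117, 485/6]
= [103, 117, 81]


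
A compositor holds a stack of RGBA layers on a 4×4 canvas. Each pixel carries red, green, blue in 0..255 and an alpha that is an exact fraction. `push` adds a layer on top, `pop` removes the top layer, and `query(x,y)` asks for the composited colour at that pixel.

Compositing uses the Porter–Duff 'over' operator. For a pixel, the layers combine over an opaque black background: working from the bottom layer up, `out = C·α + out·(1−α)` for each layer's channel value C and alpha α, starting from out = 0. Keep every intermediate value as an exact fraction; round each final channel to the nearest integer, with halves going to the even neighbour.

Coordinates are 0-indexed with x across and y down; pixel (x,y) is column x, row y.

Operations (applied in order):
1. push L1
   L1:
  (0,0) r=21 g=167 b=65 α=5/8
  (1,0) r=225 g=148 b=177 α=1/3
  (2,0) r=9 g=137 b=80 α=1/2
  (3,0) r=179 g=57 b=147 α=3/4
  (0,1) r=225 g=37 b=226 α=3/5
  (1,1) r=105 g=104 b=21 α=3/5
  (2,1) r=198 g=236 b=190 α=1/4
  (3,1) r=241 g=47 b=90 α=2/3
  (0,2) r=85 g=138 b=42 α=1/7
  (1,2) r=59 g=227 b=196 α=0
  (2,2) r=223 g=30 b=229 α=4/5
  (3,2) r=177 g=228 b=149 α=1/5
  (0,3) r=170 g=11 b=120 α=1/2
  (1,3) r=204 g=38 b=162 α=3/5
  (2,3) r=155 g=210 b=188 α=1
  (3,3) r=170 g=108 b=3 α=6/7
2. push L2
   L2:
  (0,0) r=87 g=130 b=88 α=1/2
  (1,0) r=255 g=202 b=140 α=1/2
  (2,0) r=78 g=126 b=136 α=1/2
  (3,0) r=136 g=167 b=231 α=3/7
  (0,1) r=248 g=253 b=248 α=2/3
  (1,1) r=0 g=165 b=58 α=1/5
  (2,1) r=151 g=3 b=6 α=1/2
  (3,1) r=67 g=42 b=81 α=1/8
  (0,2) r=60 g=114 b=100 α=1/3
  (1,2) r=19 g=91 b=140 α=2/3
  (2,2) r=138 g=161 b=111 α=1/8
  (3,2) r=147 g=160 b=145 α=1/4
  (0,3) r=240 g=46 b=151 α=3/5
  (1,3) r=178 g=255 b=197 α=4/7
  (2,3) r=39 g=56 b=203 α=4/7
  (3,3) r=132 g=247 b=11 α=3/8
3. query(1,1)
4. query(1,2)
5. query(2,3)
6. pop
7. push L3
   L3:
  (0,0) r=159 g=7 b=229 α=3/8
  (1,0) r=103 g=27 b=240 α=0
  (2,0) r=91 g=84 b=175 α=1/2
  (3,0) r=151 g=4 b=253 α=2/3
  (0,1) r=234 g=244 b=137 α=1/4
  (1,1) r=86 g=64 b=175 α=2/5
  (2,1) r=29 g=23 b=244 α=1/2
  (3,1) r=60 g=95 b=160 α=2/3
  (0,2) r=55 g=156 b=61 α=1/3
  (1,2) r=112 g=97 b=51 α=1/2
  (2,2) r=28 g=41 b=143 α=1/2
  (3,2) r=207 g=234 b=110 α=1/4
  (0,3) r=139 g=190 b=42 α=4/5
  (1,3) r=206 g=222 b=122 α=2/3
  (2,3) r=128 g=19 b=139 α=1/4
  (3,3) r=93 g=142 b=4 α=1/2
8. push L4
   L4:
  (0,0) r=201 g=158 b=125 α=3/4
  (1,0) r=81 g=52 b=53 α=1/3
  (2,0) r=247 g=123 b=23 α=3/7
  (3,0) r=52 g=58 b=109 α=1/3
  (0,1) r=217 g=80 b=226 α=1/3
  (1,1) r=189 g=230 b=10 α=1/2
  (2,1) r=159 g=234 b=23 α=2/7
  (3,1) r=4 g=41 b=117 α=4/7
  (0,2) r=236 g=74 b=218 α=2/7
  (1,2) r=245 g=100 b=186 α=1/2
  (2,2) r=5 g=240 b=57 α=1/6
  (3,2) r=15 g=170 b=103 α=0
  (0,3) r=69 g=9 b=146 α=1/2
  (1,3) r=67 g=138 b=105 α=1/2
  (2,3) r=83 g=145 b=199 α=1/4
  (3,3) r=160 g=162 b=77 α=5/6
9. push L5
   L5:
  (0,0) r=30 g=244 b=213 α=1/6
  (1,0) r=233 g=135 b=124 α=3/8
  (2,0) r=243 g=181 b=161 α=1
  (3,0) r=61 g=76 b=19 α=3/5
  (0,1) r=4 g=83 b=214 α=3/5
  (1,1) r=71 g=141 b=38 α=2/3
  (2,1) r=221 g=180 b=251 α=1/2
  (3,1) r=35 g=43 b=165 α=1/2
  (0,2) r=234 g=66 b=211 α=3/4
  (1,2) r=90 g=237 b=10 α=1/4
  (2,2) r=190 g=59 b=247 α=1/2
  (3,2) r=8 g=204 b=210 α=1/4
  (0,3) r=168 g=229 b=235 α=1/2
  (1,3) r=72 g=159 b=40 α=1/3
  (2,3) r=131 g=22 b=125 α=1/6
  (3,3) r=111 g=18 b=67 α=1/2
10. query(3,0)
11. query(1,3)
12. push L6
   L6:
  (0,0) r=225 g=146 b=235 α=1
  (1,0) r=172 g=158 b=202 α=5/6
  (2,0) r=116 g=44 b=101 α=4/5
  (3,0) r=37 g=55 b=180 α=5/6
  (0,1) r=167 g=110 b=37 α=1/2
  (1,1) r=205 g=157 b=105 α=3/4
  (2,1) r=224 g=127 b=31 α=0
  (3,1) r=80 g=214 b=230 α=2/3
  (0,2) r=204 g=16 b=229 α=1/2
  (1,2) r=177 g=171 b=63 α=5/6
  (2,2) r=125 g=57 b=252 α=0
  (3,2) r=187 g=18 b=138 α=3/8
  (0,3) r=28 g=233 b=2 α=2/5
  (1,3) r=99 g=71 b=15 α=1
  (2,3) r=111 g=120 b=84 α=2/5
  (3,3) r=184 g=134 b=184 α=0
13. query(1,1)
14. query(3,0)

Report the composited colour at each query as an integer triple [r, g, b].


at x=1,y=1 over L1,L2:
after L1 α=3/5: [63, 312/5, 63/5]
after L2 α=1/5: [252/5, 2073/25, 542/25]
rounded: [50, 83, 22]

at x=1,y=2 over L1,L2:
L1 α=0: [0, 0, 0]
L2 α=2/3: [38/3, 182/3, 280/3]
rounded: [13, 61, 93]

at x=2,y=3 over L1,L2:
L1 α=1: [155, 210, 188]
L2 α=4/7: [621/7, 122, 1376/7]
rounded: [89, 122, 197]

query (3,0) [L1,L3,L4,L5] — begin 0,0,0
after L1 α=3/4: [537/4, 171/4, 441/4]
after L3 α=2/3: [1745/12, 203/12, 2465/12]
after L4 α=1/3: [2057/18, 551/18, 3119/18]
after L5 α=3/5: [3704/45, 2603/45, 3632/45]
→ [82, 58, 81]

(1,3) stack=L1,L3,L4,L5; from [0,0,0]:
after L1 α=3/5: [612/5, 114/5, 486/5]
after L3 α=2/3: [2672/15, 778/5, 1706/15]
after L4 α=1/2: [3677/30, 734/5, 3281/30]
after L5 α=1/3: [4757/45, 2263/15, 3881/45]
= [106, 151, 86]

(1,1) stack=L1,L3,L4,L5,L6; from [0,0,0]:
+L1 (α=3/5) → [63, 312/5, 63/5]
+L3 (α=2/5) → [361/5, 1576/25, 1939/25]
+L4 (α=1/2) → [653/5, 3663/25, 2189/50]
+L5 (α=2/3) → [1363/15, 3571/25, 5989/150]
+L6 (α=3/4) → [2647/15, 7673/50, 53239/600]
rounded: [176, 153, 89]

at x=3,y=0 over L1,L3,L4,L5,L6:
L1 α=3/4: [537/4, 171/4, 441/4]
L3 α=2/3: [1745/12, 203/12, 2465/12]
L4 α=1/3: [2057/18, 551/18, 3119/18]
L5 α=3/5: [3704/45, 2603/45, 3632/45]
L6 α=5/6: [12029/270, 7489/135, 22066/135]
rounded: [45, 55, 163]


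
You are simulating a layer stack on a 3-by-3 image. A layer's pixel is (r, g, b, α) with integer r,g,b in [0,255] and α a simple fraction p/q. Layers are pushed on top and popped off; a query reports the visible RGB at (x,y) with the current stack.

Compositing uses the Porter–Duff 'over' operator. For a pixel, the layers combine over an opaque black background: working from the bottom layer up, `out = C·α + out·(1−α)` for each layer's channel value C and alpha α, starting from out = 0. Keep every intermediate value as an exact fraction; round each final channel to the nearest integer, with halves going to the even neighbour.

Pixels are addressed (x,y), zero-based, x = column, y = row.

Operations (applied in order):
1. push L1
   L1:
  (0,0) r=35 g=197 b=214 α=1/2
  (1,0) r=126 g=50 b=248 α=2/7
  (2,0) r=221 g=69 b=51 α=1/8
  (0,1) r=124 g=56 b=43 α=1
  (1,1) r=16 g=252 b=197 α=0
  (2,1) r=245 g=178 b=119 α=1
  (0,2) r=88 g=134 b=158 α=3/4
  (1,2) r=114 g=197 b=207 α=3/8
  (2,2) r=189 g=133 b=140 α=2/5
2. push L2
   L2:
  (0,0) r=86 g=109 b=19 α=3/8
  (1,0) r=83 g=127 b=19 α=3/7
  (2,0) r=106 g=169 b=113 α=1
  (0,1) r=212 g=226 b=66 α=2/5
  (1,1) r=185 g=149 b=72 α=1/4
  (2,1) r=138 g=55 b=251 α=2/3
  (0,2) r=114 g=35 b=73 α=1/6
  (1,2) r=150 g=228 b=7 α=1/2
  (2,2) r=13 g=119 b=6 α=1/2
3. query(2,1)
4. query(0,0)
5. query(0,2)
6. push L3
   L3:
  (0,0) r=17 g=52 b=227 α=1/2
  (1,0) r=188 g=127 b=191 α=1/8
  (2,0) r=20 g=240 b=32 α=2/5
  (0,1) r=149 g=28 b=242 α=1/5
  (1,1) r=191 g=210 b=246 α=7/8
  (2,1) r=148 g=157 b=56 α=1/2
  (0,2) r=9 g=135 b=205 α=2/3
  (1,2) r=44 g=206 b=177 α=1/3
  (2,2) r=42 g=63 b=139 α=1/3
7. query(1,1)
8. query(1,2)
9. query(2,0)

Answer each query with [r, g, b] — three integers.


query (2,1) [L1,L2] — begin 0,0,0
L1 α=1: [245, 178, 119]
L2 α=2/3: [521/3, 96, 207]
= [174, 96, 207]

at x=0,y=0 over L1,L2:
after L1 α=1/2: [35/2, 197/2, 107]
after L2 α=3/8: [691/16, 1639/16, 74]
→ [43, 102, 74]

at x=0,y=2 over L1,L2:
after L1 α=3/4: [66, 201/2, 237/2]
after L2 α=1/6: [74, 1075/12, 1331/12]
rounded: [74, 90, 111]

(1,1) stack=L1,L2,L3; from [0,0,0]:
+L1 (α=0) → [0, 0, 0]
+L2 (α=1/4) → [185/4, 149/4, 18]
+L3 (α=7/8) → [5533/32, 6029/32, 435/2]
= [173, 188, 218]

at x=1,y=2 over L1,L2,L3:
+L1 (α=3/8) → [171/4, 591/8, 621/8]
+L2 (α=1/2) → [771/8, 2415/16, 677/16]
+L3 (α=1/3) → [947/12, 4063/24, 2093/24]
→ [79, 169, 87]

query (2,0) [L1,L2,L3] — begin 0,0,0
after L1 α=1/8: [221/8, 69/8, 51/8]
after L2 α=1: [106, 169, 113]
after L3 α=2/5: [358/5, 987/5, 403/5]
→ [72, 197, 81]


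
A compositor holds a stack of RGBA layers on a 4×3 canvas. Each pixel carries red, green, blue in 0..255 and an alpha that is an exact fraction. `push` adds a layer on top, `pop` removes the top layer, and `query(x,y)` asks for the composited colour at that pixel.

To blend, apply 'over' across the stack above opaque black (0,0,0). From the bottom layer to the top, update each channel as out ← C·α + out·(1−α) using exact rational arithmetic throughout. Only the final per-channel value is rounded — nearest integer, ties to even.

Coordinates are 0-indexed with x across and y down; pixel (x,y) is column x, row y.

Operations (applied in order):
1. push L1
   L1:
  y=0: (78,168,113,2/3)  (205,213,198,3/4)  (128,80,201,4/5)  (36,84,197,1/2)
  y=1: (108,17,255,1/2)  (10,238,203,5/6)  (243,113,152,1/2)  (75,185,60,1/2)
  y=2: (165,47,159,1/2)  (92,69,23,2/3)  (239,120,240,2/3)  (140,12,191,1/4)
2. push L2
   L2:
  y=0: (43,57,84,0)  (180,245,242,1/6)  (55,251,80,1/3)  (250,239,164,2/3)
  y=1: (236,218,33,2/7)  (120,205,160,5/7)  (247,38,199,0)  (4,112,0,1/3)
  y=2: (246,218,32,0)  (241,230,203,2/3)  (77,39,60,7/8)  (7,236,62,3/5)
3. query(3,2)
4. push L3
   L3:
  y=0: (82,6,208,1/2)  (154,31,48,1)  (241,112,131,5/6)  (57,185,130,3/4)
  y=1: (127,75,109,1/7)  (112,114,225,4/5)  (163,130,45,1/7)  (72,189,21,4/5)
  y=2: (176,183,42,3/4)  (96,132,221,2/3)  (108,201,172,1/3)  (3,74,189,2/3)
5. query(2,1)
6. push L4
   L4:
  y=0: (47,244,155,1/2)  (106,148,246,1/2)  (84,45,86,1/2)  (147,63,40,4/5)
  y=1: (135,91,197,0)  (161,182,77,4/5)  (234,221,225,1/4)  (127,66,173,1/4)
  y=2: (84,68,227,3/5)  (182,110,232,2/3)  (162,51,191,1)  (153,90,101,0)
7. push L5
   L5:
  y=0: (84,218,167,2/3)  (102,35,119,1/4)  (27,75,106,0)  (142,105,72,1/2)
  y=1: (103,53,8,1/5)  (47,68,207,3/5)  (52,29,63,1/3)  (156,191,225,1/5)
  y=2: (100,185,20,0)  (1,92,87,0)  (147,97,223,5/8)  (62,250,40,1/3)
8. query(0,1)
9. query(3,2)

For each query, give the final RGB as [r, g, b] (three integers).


(3,2) stack=L1,L2; from [0,0,0]:
L1 α=1/4: [35, 3, 191/4]
L2 α=3/5: [91/5, 714/5, 563/10]
= [18, 143, 56]

(2,1) stack=L1,L2,L3; from [0,0,0]:
+L1 (α=1/2) → [243/2, 113/2, 76]
+L2 (α=0) → [243/2, 113/2, 76]
+L3 (α=1/7) → [892/7, 67, 501/7]
→ [127, 67, 72]

query (0,1) [L1,L2,L3,L4,L5] — begin 0,0,0
after L1 α=1/2: [54, 17/2, 255/2]
after L2 α=2/7: [106, 957/14, 201/2]
after L3 α=1/7: [109, 3396/49, 712/7]
after L4 α=0: [109, 3396/49, 712/7]
after L5 α=1/5: [539/5, 16181/245, 2904/35]
= [108, 66, 83]

query (3,2) [L1,L2,L3,L4,L5] — begin 0,0,0
L1 α=1/4: [35, 3, 191/4]
L2 α=3/5: [91/5, 714/5, 563/10]
L3 α=2/3: [121/15, 1454/15, 4343/30]
L4 α=0: [121/15, 1454/15, 4343/30]
L5 α=1/3: [1172/45, 6658/45, 4943/45]
= [26, 148, 110]


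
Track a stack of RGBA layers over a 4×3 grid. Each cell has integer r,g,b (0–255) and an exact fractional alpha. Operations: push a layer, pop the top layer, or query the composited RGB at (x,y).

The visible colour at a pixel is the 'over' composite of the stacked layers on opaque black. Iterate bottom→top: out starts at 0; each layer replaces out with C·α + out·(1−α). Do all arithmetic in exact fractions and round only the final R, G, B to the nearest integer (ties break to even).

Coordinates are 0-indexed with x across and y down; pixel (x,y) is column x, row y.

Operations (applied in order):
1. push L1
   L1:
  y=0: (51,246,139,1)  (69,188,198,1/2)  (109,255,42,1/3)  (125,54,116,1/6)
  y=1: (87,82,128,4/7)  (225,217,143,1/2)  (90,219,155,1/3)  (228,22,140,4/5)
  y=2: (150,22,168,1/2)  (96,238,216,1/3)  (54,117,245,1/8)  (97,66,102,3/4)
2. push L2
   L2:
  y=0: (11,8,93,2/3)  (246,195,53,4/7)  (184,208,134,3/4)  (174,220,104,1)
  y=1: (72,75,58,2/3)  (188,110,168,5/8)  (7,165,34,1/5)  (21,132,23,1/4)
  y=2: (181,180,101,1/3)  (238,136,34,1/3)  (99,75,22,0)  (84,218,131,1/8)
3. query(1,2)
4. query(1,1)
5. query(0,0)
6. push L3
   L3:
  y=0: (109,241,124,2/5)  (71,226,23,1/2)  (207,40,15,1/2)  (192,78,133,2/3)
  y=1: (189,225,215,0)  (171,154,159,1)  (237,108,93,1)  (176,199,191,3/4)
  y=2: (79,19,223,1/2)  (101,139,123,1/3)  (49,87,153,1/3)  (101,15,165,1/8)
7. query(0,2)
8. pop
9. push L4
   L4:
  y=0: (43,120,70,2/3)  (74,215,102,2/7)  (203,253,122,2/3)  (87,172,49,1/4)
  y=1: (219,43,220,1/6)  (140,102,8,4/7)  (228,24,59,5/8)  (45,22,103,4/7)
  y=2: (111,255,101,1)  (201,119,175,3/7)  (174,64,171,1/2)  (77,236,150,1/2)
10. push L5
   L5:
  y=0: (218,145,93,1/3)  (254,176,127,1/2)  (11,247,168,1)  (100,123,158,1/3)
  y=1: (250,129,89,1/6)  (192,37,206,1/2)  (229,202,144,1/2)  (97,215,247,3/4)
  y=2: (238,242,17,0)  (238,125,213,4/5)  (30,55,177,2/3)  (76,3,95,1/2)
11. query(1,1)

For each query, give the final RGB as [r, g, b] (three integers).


query (1,2) [L1,L2] — begin 0,0,0
after L1 α=1/3: [32, 238/3, 72]
after L2 α=1/3: [302/3, 884/9, 178/3]
= [101, 98, 59]

query (1,1) [L1,L2] — begin 0,0,0
after L1 α=1/2: [225/2, 217/2, 143/2]
after L2 α=5/8: [2555/16, 1751/16, 2109/16]
= [160, 109, 132]

query (0,0) [L1,L2] — begin 0,0,0
L1 α=1: [51, 246, 139]
L2 α=2/3: [73/3, 262/3, 325/3]
→ [24, 87, 108]

(0,2) stack=L1,L2,L3; from [0,0,0]:
+L1 (α=1/2) → [75, 11, 84]
+L2 (α=1/3) → [331/3, 202/3, 269/3]
+L3 (α=1/2) → [284/3, 259/6, 469/3]
→ [95, 43, 156]

(1,1) stack=L1,L2,L4,L5; from [0,0,0]:
L1 α=1/2: [225/2, 217/2, 143/2]
L2 α=5/8: [2555/16, 1751/16, 2109/16]
L4 α=4/7: [2375/16, 1683/16, 977/16]
L5 α=1/2: [5447/32, 2275/32, 4273/32]
= [170, 71, 134]


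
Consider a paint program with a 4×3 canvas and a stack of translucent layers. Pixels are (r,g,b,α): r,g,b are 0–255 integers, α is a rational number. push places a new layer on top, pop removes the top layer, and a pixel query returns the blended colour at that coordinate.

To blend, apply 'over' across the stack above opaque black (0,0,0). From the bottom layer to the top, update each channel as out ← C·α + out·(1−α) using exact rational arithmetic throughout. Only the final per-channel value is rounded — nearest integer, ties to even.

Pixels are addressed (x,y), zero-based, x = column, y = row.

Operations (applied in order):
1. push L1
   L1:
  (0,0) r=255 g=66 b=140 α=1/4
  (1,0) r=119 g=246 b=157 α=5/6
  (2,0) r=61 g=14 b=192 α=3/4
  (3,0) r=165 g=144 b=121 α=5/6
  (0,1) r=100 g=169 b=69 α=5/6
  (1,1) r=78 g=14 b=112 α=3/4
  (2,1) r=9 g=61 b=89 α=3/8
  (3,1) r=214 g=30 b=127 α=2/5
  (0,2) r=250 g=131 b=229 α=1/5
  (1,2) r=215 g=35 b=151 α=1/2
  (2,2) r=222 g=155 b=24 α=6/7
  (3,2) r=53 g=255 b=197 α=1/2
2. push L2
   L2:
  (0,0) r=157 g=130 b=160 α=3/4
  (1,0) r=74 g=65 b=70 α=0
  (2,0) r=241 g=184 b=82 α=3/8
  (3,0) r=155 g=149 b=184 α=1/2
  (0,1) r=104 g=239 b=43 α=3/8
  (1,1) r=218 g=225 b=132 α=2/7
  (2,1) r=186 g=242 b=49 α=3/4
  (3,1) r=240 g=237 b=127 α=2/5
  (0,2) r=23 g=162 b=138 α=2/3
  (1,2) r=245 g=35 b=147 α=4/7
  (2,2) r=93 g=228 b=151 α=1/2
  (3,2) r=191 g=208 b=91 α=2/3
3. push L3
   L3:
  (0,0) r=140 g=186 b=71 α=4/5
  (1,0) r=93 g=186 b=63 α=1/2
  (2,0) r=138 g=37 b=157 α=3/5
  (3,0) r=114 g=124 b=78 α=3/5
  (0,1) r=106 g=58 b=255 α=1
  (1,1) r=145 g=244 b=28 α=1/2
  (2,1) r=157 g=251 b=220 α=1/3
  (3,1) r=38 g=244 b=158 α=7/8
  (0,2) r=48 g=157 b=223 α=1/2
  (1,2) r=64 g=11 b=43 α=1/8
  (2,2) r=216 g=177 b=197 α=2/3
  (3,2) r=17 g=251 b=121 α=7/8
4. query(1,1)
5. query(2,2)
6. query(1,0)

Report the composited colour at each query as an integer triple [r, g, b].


(1,1) stack=L1,L2,L3; from [0,0,0]:
after L1 α=3/4: [117/2, 21/2, 84]
after L2 α=2/7: [1457/14, 1005/14, 684/7]
after L3 α=1/2: [3487/28, 4421/28, 440/7]
→ [125, 158, 63]

(2,2) stack=L1,L2,L3; from [0,0,0]:
after L1 α=6/7: [1332/7, 930/7, 144/7]
after L2 α=1/2: [1983/14, 1263/7, 1201/14]
after L3 α=2/3: [2677/14, 1247/7, 2239/14]
rounded: [191, 178, 160]

at x=1,y=0 over L1,L2,L3:
after L1 α=5/6: [595/6, 205, 785/6]
after L2 α=0: [595/6, 205, 785/6]
after L3 α=1/2: [1153/12, 391/2, 1163/12]
= [96, 196, 97]


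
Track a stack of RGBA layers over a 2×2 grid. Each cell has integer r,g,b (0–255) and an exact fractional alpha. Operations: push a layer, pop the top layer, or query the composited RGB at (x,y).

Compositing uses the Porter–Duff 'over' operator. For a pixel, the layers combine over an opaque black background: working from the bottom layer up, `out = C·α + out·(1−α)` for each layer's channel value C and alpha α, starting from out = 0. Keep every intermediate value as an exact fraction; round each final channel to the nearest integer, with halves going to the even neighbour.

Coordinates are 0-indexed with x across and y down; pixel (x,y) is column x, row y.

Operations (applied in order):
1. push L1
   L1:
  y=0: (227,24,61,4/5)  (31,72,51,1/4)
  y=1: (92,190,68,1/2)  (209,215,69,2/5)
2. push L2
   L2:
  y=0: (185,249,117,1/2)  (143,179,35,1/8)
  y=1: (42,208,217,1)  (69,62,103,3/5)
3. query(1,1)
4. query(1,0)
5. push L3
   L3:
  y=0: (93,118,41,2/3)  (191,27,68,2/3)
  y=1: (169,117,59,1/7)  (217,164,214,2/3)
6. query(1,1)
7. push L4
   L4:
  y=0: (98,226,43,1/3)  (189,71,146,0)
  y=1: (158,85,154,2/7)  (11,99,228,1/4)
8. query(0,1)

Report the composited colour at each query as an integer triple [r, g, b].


(1,1) stack=L1,L2; from [0,0,0]:
after L1 α=2/5: [418/5, 86, 138/5]
after L2 α=3/5: [1871/25, 358/5, 1821/25]
→ [75, 72, 73]

query (1,0) [L1,L2] — begin 0,0,0
after L1 α=1/4: [31/4, 18, 51/4]
after L2 α=1/8: [789/32, 305/8, 497/32]
→ [25, 38, 16]

(1,1) stack=L1,L2,L3; from [0,0,0]:
after L1 α=2/5: [418/5, 86, 138/5]
after L2 α=3/5: [1871/25, 358/5, 1821/25]
after L3 α=2/3: [12721/75, 666/5, 12521/75]
→ [170, 133, 167]

(0,1) stack=L1,L2,L3,L4; from [0,0,0]:
after L1 α=1/2: [46, 95, 34]
after L2 α=1: [42, 208, 217]
after L3 α=1/7: [421/7, 195, 1361/7]
after L4 α=2/7: [4317/49, 1145/7, 8961/49]
= [88, 164, 183]


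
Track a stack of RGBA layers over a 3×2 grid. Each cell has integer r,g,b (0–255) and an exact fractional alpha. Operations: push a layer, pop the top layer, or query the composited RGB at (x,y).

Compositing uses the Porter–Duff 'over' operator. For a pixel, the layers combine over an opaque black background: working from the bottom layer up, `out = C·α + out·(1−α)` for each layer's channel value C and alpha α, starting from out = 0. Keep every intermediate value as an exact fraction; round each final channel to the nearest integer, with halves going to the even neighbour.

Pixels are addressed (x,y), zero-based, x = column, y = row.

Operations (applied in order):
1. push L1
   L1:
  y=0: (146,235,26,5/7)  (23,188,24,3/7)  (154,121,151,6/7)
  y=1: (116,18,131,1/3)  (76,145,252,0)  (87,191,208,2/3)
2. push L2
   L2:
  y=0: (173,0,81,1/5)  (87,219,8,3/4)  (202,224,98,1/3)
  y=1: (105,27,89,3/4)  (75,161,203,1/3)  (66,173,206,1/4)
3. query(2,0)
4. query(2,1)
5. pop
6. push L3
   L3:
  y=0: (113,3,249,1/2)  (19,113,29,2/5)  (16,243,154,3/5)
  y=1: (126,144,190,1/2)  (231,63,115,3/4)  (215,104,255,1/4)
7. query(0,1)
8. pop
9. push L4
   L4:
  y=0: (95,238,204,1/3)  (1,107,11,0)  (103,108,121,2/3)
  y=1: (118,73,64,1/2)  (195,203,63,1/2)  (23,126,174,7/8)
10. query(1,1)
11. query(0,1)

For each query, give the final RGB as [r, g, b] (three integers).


(2,0) stack=L1,L2; from [0,0,0]:
+L1 (α=6/7) → [132, 726/7, 906/7]
+L2 (α=1/3) → [466/3, 3020/21, 2498/21]
= [155, 144, 119]

query (2,1) [L1,L2] — begin 0,0,0
after L1 α=2/3: [58, 382/3, 416/3]
after L2 α=1/4: [60, 555/4, 311/2]
→ [60, 139, 156]

(0,1) stack=L1,L3; from [0,0,0]:
after L1 α=1/3: [116/3, 6, 131/3]
after L3 α=1/2: [247/3, 75, 701/6]
rounded: [82, 75, 117]

(1,1) stack=L1,L4; from [0,0,0]:
after L1 α=0: [0, 0, 0]
after L4 α=1/2: [195/2, 203/2, 63/2]
rounded: [98, 102, 32]

at x=0,y=1 over L1,L4:
after L1 α=1/3: [116/3, 6, 131/3]
after L4 α=1/2: [235/3, 79/2, 323/6]
= [78, 40, 54]


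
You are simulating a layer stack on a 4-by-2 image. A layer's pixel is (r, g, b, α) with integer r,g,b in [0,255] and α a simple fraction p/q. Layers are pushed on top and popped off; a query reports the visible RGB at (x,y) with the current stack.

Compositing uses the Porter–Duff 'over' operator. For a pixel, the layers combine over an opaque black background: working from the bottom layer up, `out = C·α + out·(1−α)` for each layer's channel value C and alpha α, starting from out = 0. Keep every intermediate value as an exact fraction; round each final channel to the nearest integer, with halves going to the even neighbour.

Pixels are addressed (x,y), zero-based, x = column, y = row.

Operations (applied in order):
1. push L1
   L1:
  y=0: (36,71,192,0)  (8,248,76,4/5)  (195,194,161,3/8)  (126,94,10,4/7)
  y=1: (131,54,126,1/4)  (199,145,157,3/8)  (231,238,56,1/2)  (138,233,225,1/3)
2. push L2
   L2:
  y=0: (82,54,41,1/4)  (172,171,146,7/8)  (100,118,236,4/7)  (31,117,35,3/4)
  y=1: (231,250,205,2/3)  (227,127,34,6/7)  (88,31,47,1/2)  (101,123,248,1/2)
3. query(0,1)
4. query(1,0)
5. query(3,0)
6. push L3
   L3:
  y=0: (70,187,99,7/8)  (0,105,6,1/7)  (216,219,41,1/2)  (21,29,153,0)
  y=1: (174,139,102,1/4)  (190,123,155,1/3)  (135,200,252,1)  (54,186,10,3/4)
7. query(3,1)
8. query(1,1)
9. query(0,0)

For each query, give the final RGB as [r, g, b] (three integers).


at x=0,y=1 over L1,L2:
+L1 (α=1/4) → [131/4, 27/2, 63/2]
+L2 (α=2/3) → [1979/12, 1027/6, 883/6]
rounded: [165, 171, 147]

query (1,0) [L1,L2] — begin 0,0,0
L1 α=4/5: [32/5, 992/5, 304/5]
L2 α=7/8: [1513/10, 6977/40, 2707/20]
→ [151, 174, 135]

query (3,0) [L1,L2] — begin 0,0,0
after L1 α=4/7: [72, 376/7, 40/7]
after L2 α=3/4: [165/4, 2833/28, 775/28]
= [41, 101, 28]

at x=3,y=1 over L1,L2,L3:
+L1 (α=1/3) → [46, 233/3, 75]
+L2 (α=1/2) → [147/2, 301/3, 323/2]
+L3 (α=3/4) → [471/8, 1975/12, 383/8]
→ [59, 165, 48]

at x=1,y=1 over L1,L2,L3:
+L1 (α=3/8) → [597/8, 435/8, 471/8]
+L2 (α=6/7) → [11493/56, 933/8, 2103/56]
+L3 (α=1/3) → [16813/84, 475/4, 6443/84]
= [200, 119, 77]

query (0,0) [L1,L2,L3] — begin 0,0,0
+L1 (α=0) → [0, 0, 0]
+L2 (α=1/4) → [41/2, 27/2, 41/4]
+L3 (α=7/8) → [1021/16, 2645/16, 2813/32]
rounded: [64, 165, 88]


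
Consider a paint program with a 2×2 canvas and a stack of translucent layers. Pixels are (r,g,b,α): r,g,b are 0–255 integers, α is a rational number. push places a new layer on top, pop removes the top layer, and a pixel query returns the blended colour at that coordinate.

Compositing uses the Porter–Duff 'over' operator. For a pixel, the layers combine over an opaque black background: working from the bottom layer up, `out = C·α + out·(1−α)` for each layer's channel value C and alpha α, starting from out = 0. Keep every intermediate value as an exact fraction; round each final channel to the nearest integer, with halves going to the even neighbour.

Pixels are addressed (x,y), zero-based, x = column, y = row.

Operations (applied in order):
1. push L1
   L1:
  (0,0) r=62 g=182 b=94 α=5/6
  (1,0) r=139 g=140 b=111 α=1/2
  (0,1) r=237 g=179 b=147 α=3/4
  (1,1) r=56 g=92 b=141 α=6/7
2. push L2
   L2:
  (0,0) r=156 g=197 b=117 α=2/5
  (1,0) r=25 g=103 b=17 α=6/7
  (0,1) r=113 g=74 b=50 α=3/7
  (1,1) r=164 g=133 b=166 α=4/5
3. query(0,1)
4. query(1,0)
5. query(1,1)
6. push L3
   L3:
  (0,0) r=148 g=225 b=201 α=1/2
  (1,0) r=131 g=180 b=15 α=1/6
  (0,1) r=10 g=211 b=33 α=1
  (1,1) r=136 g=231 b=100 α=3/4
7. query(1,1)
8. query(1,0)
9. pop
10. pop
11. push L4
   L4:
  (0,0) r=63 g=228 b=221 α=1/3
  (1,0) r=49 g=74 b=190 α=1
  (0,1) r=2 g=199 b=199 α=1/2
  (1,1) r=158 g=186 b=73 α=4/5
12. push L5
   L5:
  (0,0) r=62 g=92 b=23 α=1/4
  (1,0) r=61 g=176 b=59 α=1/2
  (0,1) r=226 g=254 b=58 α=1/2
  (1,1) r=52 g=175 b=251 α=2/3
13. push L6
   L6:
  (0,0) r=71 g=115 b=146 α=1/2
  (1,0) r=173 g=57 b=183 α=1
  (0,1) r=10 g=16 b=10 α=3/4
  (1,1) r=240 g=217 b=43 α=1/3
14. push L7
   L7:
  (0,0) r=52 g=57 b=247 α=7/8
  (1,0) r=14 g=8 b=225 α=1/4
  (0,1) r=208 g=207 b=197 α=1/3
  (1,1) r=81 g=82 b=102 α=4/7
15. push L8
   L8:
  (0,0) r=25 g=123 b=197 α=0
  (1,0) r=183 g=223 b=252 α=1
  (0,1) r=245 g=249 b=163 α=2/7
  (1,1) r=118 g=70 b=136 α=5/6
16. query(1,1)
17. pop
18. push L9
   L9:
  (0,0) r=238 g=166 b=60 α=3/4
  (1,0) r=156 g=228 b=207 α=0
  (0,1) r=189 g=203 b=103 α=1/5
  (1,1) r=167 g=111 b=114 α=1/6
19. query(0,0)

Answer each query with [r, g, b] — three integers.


at x=0,y=1 over L1,L2:
L1 α=3/4: [711/4, 537/4, 441/4]
L2 α=3/7: [150, 759/7, 591/7]
= [150, 108, 84]

query (1,0) [L1,L2] — begin 0,0,0
+L1 (α=1/2) → [139/2, 70, 111/2]
+L2 (α=6/7) → [439/14, 688/7, 45/2]
→ [31, 98, 22]

query (1,1) [L1,L2] — begin 0,0,0
after L1 α=6/7: [48, 552/7, 846/7]
after L2 α=4/5: [704/5, 4276/35, 5494/35]
→ [141, 122, 157]

at x=1,y=1 over L1,L2,L3:
L1 α=6/7: [48, 552/7, 846/7]
L2 α=4/5: [704/5, 4276/35, 5494/35]
L3 α=3/4: [686/5, 28531/140, 7997/70]
rounded: [137, 204, 114]

at x=1,y=0 over L1,L2,L3:
L1 α=1/2: [139/2, 70, 111/2]
L2 α=6/7: [439/14, 688/7, 45/2]
L3 α=1/6: [1343/28, 2350/21, 85/4]
= [48, 112, 21]

(1,1) stack=L1,L4,L5,L6,L7,L8; from [0,0,0]:
L1 α=6/7: [48, 552/7, 846/7]
L4 α=4/5: [136, 1152/7, 578/7]
L5 α=2/3: [80, 3602/21, 1364/7]
L6 α=1/3: [400/3, 11761/63, 3029/21]
L7 α=4/7: [724/7, 18649/147, 5885/49]
L8 α=5/6: [809/7, 70099/882, 39205/294]
rounded: [116, 79, 133]

query (0,0) [L1,L4,L5,L6,L7,L9] — begin 0,0,0
L1 α=5/6: [155/3, 455/3, 235/3]
L4 α=1/3: [499/9, 1594/9, 1133/9]
L5 α=1/4: [685/12, 935/6, 601/6]
L6 α=1/2: [1537/24, 1625/12, 1477/12]
L7 α=7/8: [10273/192, 6413/96, 22225/96]
L9 α=3/4: [147361/768, 54221/384, 39505/384]
= [192, 141, 103]


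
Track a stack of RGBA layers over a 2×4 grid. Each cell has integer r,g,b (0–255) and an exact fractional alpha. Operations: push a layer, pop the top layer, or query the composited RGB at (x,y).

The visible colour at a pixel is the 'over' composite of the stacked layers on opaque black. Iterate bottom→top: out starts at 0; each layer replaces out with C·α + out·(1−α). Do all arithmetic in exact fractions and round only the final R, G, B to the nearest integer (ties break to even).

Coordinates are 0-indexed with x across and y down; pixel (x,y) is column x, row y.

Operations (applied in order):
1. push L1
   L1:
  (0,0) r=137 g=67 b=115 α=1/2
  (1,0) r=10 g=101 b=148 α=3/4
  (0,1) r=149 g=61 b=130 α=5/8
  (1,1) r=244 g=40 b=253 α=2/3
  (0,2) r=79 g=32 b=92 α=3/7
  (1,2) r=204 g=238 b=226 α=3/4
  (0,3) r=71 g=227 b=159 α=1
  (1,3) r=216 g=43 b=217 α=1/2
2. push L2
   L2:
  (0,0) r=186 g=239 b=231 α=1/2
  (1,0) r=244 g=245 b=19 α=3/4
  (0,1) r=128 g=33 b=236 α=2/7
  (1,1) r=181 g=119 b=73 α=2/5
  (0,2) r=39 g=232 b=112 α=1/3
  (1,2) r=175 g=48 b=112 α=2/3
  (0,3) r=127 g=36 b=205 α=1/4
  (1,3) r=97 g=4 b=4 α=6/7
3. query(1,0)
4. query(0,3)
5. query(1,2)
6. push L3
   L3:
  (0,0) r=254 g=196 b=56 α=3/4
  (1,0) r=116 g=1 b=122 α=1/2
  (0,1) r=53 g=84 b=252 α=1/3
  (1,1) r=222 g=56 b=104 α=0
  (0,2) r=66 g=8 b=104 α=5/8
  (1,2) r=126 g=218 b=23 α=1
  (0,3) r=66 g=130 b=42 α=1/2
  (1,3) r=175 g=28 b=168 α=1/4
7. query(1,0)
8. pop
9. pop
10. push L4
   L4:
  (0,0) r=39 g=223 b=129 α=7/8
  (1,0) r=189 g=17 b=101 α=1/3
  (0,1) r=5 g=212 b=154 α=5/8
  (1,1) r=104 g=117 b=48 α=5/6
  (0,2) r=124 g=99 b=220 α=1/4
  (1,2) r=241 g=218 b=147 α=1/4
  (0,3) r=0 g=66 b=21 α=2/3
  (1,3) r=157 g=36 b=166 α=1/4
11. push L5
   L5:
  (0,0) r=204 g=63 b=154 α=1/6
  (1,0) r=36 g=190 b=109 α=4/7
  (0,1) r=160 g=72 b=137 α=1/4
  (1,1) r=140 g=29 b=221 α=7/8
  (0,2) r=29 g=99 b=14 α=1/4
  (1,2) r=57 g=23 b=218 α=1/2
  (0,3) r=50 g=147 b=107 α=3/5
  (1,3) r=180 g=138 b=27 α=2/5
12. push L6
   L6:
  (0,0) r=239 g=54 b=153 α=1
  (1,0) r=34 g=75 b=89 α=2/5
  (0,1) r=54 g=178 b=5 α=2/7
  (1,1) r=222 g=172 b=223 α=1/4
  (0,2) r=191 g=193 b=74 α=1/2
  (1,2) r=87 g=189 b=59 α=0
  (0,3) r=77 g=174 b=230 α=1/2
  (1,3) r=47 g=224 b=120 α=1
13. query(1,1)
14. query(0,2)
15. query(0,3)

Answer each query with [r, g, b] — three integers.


query (1,0) [L1,L2] — begin 0,0,0
L1 α=3/4: [15/2, 303/4, 111]
L2 α=3/4: [1479/8, 3243/16, 42]
rounded: [185, 203, 42]

(0,3) stack=L1,L2; from [0,0,0]:
+L1 (α=1) → [71, 227, 159]
+L2 (α=1/4) → [85, 717/4, 341/2]
rounded: [85, 179, 170]

at x=1,y=2 over L1,L2:
+L1 (α=3/4) → [153, 357/2, 339/2]
+L2 (α=2/3) → [503/3, 183/2, 787/6]
= [168, 92, 131]

(1,0) stack=L1,L2,L3; from [0,0,0]:
L1 α=3/4: [15/2, 303/4, 111]
L2 α=3/4: [1479/8, 3243/16, 42]
L3 α=1/2: [2407/16, 3259/32, 82]
→ [150, 102, 82]

(1,1) stack=L1,L4,L5,L6; from [0,0,0]:
L1 α=2/3: [488/3, 80/3, 506/3]
L4 α=5/6: [1024/9, 1835/18, 613/9]
L5 α=7/8: [2461/18, 5489/144, 1817/9]
L6 α=1/4: [3793/24, 13745/192, 1243/6]
= [158, 72, 207]

at x=0,y=2 over L1,L4,L5,L6:
L1 α=3/7: [237/7, 96/7, 276/7]
L4 α=1/4: [1579/28, 981/28, 592/7]
L5 α=1/4: [5549/112, 5715/112, 937/14]
L6 α=1/2: [26941/224, 27331/224, 1973/28]
rounded: [120, 122, 70]

at x=0,y=3 over L1,L4,L5,L6:
L1 α=1: [71, 227, 159]
L4 α=2/3: [71/3, 359/3, 67]
L5 α=3/5: [592/15, 2041/15, 91]
L6 α=1/2: [1747/30, 4651/30, 321/2]
→ [58, 155, 160]


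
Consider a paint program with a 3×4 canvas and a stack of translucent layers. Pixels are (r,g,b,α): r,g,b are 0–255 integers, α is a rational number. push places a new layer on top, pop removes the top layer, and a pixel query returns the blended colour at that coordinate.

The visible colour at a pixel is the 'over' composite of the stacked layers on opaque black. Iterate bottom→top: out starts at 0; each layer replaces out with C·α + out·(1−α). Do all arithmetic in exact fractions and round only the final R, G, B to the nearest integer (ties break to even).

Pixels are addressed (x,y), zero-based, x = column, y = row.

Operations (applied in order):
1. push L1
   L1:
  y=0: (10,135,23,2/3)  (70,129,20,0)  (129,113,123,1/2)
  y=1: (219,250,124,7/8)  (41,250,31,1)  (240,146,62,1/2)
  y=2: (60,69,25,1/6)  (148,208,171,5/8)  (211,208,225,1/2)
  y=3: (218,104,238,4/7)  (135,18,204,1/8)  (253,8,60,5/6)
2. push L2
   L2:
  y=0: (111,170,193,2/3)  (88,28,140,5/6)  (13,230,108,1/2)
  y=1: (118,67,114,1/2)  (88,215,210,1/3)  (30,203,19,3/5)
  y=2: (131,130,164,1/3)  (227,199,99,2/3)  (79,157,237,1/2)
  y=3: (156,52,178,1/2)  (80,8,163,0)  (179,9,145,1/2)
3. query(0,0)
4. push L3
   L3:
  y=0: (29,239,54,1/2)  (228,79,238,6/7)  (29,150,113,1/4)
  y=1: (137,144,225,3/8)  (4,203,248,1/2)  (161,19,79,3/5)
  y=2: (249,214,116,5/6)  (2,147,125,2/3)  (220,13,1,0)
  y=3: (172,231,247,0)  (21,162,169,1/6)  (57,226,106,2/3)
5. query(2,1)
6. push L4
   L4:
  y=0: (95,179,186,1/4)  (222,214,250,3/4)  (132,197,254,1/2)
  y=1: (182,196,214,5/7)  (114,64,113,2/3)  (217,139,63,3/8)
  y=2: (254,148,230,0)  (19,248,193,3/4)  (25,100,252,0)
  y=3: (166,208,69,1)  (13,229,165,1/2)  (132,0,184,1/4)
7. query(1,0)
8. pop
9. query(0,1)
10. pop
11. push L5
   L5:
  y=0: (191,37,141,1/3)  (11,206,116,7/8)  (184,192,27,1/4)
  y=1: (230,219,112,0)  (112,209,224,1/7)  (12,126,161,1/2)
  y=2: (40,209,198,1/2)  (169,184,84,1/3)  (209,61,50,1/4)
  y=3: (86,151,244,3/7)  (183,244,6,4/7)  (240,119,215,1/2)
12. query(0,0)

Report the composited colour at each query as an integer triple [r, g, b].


at x=0,y=0 over L1,L2:
after L1 α=2/3: [20/3, 90, 46/3]
after L2 α=2/3: [686/9, 430/3, 1204/9]
→ [76, 143, 134]

query (2,1) [L1,L2,L3] — begin 0,0,0
after L1 α=1/2: [120, 73, 31]
after L2 α=3/5: [66, 151, 119/5]
after L3 α=3/5: [123, 359/5, 1423/25]
rounded: [123, 72, 57]

at x=1,y=0 over L1,L2,L3,L4:
after L1 α=0: [0, 0, 0]
after L2 α=5/6: [220/3, 70/3, 350/3]
after L3 α=6/7: [4324/21, 1492/21, 662/3]
after L4 α=3/4: [9155/42, 7487/42, 728/3]
→ [218, 178, 243]

at x=0,y=1 over L1,L2,L3:
L1 α=7/8: [1533/8, 875/4, 217/2]
L2 α=1/2: [2477/16, 1143/8, 445/4]
L3 α=3/8: [18961/128, 9171/64, 4925/32]
= [148, 143, 154]

at x=0,y=0 over L1,L2,L5:
L1 α=2/3: [20/3, 90, 46/3]
L2 α=2/3: [686/9, 430/3, 1204/9]
L5 α=1/3: [3091/27, 971/9, 3677/27]
= [114, 108, 136]


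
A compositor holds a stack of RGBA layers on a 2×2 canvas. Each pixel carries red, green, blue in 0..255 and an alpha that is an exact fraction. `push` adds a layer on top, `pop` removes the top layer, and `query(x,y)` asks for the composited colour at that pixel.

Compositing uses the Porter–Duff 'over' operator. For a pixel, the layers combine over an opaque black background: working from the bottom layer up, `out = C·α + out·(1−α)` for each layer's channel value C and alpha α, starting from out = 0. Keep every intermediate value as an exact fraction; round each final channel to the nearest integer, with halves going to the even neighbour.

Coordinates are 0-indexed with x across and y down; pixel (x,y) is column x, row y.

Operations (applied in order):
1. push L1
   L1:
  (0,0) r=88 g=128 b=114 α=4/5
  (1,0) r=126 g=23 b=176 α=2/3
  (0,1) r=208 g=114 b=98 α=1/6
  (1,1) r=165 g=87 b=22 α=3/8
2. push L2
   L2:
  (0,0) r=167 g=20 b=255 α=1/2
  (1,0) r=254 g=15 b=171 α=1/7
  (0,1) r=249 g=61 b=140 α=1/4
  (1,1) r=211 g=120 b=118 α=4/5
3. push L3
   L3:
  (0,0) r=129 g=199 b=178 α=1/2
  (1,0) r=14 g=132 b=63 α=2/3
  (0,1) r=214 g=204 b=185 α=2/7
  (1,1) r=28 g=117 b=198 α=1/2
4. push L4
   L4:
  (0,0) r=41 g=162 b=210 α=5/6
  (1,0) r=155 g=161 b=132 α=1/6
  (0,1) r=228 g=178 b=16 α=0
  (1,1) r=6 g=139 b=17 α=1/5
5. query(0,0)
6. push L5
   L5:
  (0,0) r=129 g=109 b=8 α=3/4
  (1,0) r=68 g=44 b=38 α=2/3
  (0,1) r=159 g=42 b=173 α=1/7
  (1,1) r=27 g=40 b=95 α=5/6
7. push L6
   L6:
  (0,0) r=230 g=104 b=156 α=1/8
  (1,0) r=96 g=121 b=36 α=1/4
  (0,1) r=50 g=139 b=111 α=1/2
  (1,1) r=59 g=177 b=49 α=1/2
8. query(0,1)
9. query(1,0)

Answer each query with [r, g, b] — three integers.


query (0,0) [L1,L2,L3,L4] — begin 0,0,0
after L1 α=4/5: [352/5, 512/5, 456/5]
after L2 α=1/2: [1187/10, 306/5, 1731/10]
after L3 α=1/2: [2477/20, 1301/10, 3511/20]
after L4 α=5/6: [6577/120, 9401/60, 24511/120]
rounded: [55, 157, 204]

at x=0,y=1 over L1,L2,L3,L4,L5,L6:
after L1 α=1/6: [104/3, 19, 49/3]
after L2 α=1/4: [353/4, 59/2, 189/4]
after L3 α=2/7: [3477/28, 1111/14, 2425/28]
after L4 α=0: [3477/28, 1111/14, 2425/28]
after L5 α=1/7: [12657/98, 3627/49, 9697/98]
after L6 α=1/2: [17557/196, 5219/49, 20575/196]
= [90, 107, 105]

(1,0) stack=L1,L2,L3,L4,L5,L6; from [0,0,0]:
+L1 (α=2/3) → [84, 46/3, 352/3]
+L2 (α=1/7) → [758/7, 107/7, 125]
+L3 (α=2/3) → [318/7, 1955/21, 251/3]
+L4 (α=1/6) → [2675/42, 6578/63, 1651/18]
+L5 (α=2/3) → [8387/126, 12122/189, 3019/54]
+L6 (α=1/4) → [12419/168, 19745/252, 3667/72]
= [74, 78, 51]


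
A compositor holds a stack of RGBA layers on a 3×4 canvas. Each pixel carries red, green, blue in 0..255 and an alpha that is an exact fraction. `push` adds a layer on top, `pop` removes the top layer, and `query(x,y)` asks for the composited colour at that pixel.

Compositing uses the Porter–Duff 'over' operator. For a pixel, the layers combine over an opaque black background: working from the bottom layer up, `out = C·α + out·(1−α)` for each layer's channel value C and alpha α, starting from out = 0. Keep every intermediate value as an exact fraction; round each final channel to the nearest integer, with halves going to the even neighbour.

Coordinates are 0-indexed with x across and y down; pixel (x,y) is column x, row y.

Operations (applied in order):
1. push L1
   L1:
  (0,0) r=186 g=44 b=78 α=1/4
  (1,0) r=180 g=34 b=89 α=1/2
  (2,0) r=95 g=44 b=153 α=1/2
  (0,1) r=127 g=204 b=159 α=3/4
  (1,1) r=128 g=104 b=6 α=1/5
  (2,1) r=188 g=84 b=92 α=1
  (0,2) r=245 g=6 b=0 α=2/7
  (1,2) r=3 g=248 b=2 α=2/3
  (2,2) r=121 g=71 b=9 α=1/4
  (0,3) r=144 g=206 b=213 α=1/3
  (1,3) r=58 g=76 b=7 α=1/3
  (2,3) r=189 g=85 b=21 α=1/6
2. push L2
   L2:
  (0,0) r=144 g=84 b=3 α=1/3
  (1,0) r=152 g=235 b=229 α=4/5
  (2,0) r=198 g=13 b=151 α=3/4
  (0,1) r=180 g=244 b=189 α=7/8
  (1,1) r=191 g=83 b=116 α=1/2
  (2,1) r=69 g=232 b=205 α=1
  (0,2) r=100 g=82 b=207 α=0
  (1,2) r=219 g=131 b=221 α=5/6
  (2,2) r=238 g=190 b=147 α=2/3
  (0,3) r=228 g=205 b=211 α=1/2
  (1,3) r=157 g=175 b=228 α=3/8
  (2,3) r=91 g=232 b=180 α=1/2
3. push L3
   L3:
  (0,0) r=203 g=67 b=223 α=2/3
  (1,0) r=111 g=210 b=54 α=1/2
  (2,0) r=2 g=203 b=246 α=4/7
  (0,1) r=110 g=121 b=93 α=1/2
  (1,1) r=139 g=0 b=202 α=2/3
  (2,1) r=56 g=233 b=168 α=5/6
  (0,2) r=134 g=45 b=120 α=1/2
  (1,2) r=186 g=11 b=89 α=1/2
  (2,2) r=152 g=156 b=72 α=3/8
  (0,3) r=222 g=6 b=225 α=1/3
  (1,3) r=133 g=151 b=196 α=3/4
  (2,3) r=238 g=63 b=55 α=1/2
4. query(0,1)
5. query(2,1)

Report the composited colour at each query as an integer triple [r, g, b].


at x=0,y=1 over L1,L2,L3:
after L1 α=3/4: [381/4, 153, 477/4]
after L2 α=7/8: [5421/32, 1861/8, 5769/32]
after L3 α=1/2: [8941/64, 2829/16, 8745/64]
= [140, 177, 137]

at x=2,y=1 over L1,L2,L3:
+L1 (α=1) → [188, 84, 92]
+L2 (α=1) → [69, 232, 205]
+L3 (α=5/6) → [349/6, 1397/6, 1045/6]
rounded: [58, 233, 174]


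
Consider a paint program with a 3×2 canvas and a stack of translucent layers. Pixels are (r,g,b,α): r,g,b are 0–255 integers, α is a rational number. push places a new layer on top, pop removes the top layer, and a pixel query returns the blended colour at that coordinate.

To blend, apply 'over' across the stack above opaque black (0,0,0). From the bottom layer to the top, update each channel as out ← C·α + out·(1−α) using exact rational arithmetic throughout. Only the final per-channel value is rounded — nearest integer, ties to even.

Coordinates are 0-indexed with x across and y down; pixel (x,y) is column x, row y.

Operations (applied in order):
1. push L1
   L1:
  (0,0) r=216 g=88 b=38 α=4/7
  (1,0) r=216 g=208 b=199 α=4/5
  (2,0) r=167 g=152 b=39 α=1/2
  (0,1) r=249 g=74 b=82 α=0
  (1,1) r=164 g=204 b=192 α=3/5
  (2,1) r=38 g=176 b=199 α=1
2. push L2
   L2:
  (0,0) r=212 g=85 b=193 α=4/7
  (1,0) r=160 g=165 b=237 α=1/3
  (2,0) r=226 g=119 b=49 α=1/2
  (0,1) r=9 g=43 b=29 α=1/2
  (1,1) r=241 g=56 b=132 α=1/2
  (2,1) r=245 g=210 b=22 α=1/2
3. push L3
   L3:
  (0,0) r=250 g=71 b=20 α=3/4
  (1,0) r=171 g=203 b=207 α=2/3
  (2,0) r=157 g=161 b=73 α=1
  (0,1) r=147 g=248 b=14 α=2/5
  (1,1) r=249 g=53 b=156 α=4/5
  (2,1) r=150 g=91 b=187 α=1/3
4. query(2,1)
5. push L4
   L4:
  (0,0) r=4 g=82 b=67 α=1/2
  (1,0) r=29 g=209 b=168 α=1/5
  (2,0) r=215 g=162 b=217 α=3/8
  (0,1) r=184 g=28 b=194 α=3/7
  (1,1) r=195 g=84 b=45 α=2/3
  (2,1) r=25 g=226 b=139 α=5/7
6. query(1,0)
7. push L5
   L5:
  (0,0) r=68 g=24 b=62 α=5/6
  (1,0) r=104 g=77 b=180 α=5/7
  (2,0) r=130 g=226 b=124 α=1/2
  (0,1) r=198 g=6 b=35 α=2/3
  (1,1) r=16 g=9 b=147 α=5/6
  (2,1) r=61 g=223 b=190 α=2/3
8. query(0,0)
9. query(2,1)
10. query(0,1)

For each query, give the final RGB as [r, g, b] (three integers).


query (2,1) [L1,L2,L3] — begin 0,0,0
+L1 (α=1) → [38, 176, 199]
+L2 (α=1/2) → [283/2, 193, 221/2]
+L3 (α=1/3) → [433/3, 159, 136]
→ [144, 159, 136]

query (1,0) [L1,L2,L3,L4] — begin 0,0,0
after L1 α=4/5: [864/5, 832/5, 796/5]
after L2 α=1/3: [2528/15, 2489/15, 2777/15]
after L3 α=2/3: [7658/45, 8579/45, 8987/45]
after L4 α=1/5: [31937/225, 43721/225, 43508/225]
rounded: [142, 194, 193]

(0,0) stack=L1,L2,L3,L4,L5; from [0,0,0]:
L1 α=4/7: [864/7, 352/7, 152/7]
L2 α=4/7: [8528/49, 3436/49, 5860/49]
L3 α=3/4: [22639/98, 13873/196, 2200/49]
L4 α=1/2: [23031/196, 29945/392, 5483/98]
L5 α=5/6: [89671/1176, 76985/2352, 35863/588]
→ [76, 33, 61]

(2,1) stack=L1,L2,L3,L4,L5; from [0,0,0]:
L1 α=1: [38, 176, 199]
L2 α=1/2: [283/2, 193, 221/2]
L3 α=1/3: [433/3, 159, 136]
L4 α=5/7: [1241/21, 1448/7, 967/7]
L5 α=2/3: [3803/63, 4570/21, 1209/7]
rounded: [60, 218, 173]

at x=0,y=1 over L1,L2,L3,L4,L5:
L1 α=0: [0, 0, 0]
L2 α=1/2: [9/2, 43/2, 29/2]
L3 α=2/5: [123/2, 1121/10, 143/10]
L4 α=3/7: [114, 2662/35, 3196/35]
L5 α=2/3: [170, 3082/105, 1882/35]
= [170, 29, 54]
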